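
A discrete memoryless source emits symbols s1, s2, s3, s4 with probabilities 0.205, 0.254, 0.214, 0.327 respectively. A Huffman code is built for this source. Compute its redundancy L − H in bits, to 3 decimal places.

0.026 bits

Entropy H = −Σ p log₂ p ≈ 1.9742 bits.
Huffman merges: 41/200+107/500→419/1000; 127/500+327/1000→581/1000; 419/1000+581/1000→1. L = 2 ≈ 2.0000.
L − H = 2.0000 − 1.9742 = 0.026 bits.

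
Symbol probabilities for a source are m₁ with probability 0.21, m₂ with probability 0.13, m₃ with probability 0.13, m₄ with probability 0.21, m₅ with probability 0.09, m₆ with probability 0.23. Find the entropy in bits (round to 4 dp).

H = −Σ pᵢ log₂ pᵢ.
−0.21·log₂(0.21) = 0.4728
−0.13·log₂(0.13) = 0.3826
−0.13·log₂(0.13) = 0.3826
−0.21·log₂(0.21) = 0.4728
−0.09·log₂(0.09) = 0.3127
−0.23·log₂(0.23) = 0.4877
Sum ≈ 2.5113 → 2.5113 bits.

2.5113 bits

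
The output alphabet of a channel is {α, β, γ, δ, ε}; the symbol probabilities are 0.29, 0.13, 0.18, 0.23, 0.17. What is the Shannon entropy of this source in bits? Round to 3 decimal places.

2.268 bits

H = −Σ pᵢ log₂ pᵢ.
−0.29·log₂(0.29) = 0.5179
−0.13·log₂(0.13) = 0.3826
−0.18·log₂(0.18) = 0.4453
−0.23·log₂(0.23) = 0.4877
−0.17·log₂(0.17) = 0.4346
Sum ≈ 2.2681 → 2.268 bits.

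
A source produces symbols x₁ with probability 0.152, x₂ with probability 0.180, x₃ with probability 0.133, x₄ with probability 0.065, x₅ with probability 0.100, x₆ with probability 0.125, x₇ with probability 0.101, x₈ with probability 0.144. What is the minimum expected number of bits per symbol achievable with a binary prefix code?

2.985 bits/symbol

Repeatedly combine the two least-probable nodes; the expected code length is the sum of the merged weights.
merge 13/200 + 1/10 → 33/200
merge 101/1000 + 1/8 → 113/500
merge 133/1000 + 18/125 → 277/1000
merge 19/125 + 33/200 → 317/1000
merge 9/50 + 113/500 → 203/500
merge 277/1000 + 317/1000 → 297/500
merge 203/500 + 297/500 → 1
L = 33/200 + 113/500 + 277/1000 + 317/1000 + 203/500 + 297/500 + 1 = 597/200 = 2.985 bits/symbol.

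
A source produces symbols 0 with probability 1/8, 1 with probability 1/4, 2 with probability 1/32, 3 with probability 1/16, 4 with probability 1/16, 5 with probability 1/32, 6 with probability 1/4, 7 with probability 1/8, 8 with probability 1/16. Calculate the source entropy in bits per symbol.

Each probability is a power of 1/2, so log₂(1/p) is an integer.
H = Σ p·log₂(1/p) = 1/8·3 + 1/4·2 + 1/32·5 + 1/16·4 + 1/16·4 + 1/32·5 + 1/4·2 + 1/8·3 + 1/16·4 = 2.8125 bits.

2.8125 bits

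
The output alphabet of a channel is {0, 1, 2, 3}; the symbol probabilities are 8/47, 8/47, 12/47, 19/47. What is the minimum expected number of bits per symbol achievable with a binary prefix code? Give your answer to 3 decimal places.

Repeatedly combine the two least-probable nodes; the expected code length is the sum of the merged weights.
merge 8/47 + 8/47 → 16/47
merge 12/47 + 16/47 → 28/47
merge 19/47 + 28/47 → 1
L = 16/47 + 28/47 + 1 = 91/47 ≈ 1.936 bits/symbol.

1.936 bits/symbol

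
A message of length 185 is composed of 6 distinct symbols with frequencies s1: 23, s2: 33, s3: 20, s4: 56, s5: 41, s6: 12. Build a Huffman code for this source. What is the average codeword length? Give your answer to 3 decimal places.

Probabilities are the counts divided by 185.
Repeatedly combine the two least-probable nodes; the expected code length is the sum of the merged weights.
merge 12/185 + 4/37 → 32/185
merge 23/185 + 32/185 → 11/37
merge 33/185 + 41/185 → 2/5
merge 11/37 + 56/185 → 3/5
merge 2/5 + 3/5 → 1
L = 32/185 + 11/37 + 2/5 + 3/5 + 1 = 457/185 ≈ 2.470 bits/symbol.

2.470 bits/symbol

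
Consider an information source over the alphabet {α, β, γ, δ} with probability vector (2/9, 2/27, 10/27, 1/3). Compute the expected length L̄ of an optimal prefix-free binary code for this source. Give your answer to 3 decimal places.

1.926 bits/symbol

Repeatedly combine the two least-probable nodes; the expected code length is the sum of the merged weights.
merge 2/27 + 2/9 → 8/27
merge 8/27 + 1/3 → 17/27
merge 10/27 + 17/27 → 1
L = 8/27 + 17/27 + 1 = 52/27 ≈ 1.926 bits/symbol.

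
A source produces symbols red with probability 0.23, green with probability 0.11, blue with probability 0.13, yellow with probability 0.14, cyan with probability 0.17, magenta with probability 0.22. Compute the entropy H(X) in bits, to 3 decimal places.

H = −Σ pᵢ log₂ pᵢ.
−0.23·log₂(0.23) = 0.4877
−0.11·log₂(0.11) = 0.3503
−0.13·log₂(0.13) = 0.3826
−0.14·log₂(0.14) = 0.3971
−0.17·log₂(0.17) = 0.4346
−0.22·log₂(0.22) = 0.4806
Sum ≈ 2.5329 → 2.533 bits.

2.533 bits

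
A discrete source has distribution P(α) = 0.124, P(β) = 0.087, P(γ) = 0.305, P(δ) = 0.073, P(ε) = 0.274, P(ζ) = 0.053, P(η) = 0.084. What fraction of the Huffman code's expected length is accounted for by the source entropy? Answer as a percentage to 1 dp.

Entropy H = −Σ p log₂ p ≈ 2.5146 bits.
Huffman merges: 53/1000+73/1000→63/500; 21/250+87/1000→171/1000; 31/250+63/500→1/4; 171/1000+1/4→421/1000; 137/500+61/200→579/1000; 421/1000+579/1000→1. L = 2547/1000 ≈ 2.5470.
Efficiency = H/L = 2.5146/2.5470 = 98.7%.

98.7%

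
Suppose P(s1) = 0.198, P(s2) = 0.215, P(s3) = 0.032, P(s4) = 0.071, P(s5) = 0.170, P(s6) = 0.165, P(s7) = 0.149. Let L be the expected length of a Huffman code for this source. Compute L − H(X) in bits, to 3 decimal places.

Entropy H = −Σ p log₂ p ≈ 2.6420 bits.
Huffman merges: 4/125+71/1000→103/1000; 103/1000+149/1000→63/250; 33/200+17/100→67/200; 99/500+43/200→413/1000; 63/250+67/200→587/1000; 413/1000+587/1000→1. L = 269/100 ≈ 2.6900.
L − H = 2.6900 − 2.6420 = 0.048 bits.

0.048 bits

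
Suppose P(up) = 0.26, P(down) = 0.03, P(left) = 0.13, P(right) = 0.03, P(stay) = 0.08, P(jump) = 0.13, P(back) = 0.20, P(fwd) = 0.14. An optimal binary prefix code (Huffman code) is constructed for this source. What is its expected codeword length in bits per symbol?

2.74 bits/symbol

Repeatedly combine the two least-probable nodes; the expected code length is the sum of the merged weights.
merge 3/100 + 3/100 → 3/50
merge 3/50 + 2/25 → 7/50
merge 13/100 + 13/100 → 13/50
merge 7/50 + 7/50 → 7/25
merge 1/5 + 13/50 → 23/50
merge 13/50 + 7/25 → 27/50
merge 23/50 + 27/50 → 1
L = 3/50 + 7/50 + 13/50 + 7/25 + 23/50 + 27/50 + 1 = 137/50 = 2.74 bits/symbol.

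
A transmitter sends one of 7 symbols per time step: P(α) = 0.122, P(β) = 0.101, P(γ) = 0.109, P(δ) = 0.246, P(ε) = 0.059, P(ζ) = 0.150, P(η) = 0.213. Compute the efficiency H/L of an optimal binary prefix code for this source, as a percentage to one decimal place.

Entropy H = −Σ p log₂ p ≈ 2.6773 bits.
Huffman merges: 59/1000+101/1000→4/25; 109/1000+61/500→231/1000; 3/20+4/25→31/100; 213/1000+231/1000→111/250; 123/500+31/100→139/250; 111/250+139/250→1. L = 2701/1000 ≈ 2.7010.
Efficiency = H/L = 2.6773/2.7010 = 99.1%.

99.1%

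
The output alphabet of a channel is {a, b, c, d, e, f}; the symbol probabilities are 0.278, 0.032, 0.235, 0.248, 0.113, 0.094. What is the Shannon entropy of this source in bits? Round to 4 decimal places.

H = −Σ pᵢ log₂ pᵢ.
−0.278·log₂(0.278) = 0.5134
−0.032·log₂(0.032) = 0.1589
−0.235·log₂(0.235) = 0.4910
−0.248·log₂(0.248) = 0.4989
−0.113·log₂(0.113) = 0.3555
−0.094·log₂(0.094) = 0.3207
Sum ≈ 2.3383 → 2.3383 bits.

2.3383 bits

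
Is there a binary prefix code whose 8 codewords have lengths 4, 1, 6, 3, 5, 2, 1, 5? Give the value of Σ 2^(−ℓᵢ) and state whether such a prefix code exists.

1.515625; no

With common denominator 2^6 = 64: Σ 2^(−ℓᵢ) = 4/64 + 32/64 + 1/64 + 8/64 + 2/64 + 16/64 + 32/64 + 2/64 = 97/64 = 1.515625.
Kraft's inequality requires Σ ≤ 1; here Σ = 1.515625 > 1, so no such prefix code exists.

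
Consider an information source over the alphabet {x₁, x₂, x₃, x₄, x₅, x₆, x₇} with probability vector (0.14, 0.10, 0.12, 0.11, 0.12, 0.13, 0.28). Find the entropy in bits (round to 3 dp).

H = −Σ pᵢ log₂ pᵢ.
−0.14·log₂(0.14) = 0.3971
−0.10·log₂(0.10) = 0.3322
−0.12·log₂(0.12) = 0.3671
−0.11·log₂(0.11) = 0.3503
−0.12·log₂(0.12) = 0.3671
−0.13·log₂(0.13) = 0.3826
−0.28·log₂(0.28) = 0.5142
Sum ≈ 2.7106 → 2.711 bits.

2.711 bits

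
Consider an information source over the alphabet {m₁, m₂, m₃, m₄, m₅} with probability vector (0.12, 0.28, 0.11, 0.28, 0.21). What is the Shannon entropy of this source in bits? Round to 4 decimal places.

2.2186 bits

H = −Σ pᵢ log₂ pᵢ.
−0.12·log₂(0.12) = 0.3671
−0.28·log₂(0.28) = 0.5142
−0.11·log₂(0.11) = 0.3503
−0.28·log₂(0.28) = 0.5142
−0.21·log₂(0.21) = 0.4728
Sum ≈ 2.2186 → 2.2186 bits.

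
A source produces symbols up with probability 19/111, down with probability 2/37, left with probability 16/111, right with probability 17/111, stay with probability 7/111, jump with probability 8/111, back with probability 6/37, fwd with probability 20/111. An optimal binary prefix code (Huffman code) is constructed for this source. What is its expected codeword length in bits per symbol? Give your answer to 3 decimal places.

2.937 bits/symbol

Repeatedly combine the two least-probable nodes; the expected code length is the sum of the merged weights.
merge 2/37 + 7/111 → 13/111
merge 8/111 + 13/111 → 7/37
merge 16/111 + 17/111 → 11/37
merge 6/37 + 19/111 → 1/3
merge 20/111 + 7/37 → 41/111
merge 11/37 + 1/3 → 70/111
merge 41/111 + 70/111 → 1
L = 13/111 + 7/37 + 11/37 + 1/3 + 41/111 + 70/111 + 1 = 326/111 ≈ 2.937 bits/symbol.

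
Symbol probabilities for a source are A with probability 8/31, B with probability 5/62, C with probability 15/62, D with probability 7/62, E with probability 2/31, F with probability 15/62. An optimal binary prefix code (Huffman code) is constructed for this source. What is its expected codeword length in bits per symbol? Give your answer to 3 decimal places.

2.403 bits/symbol

Repeatedly combine the two least-probable nodes; the expected code length is the sum of the merged weights.
merge 2/31 + 5/62 → 9/62
merge 7/62 + 9/62 → 8/31
merge 15/62 + 15/62 → 15/31
merge 8/31 + 8/31 → 16/31
merge 15/31 + 16/31 → 1
L = 9/62 + 8/31 + 15/31 + 16/31 + 1 = 149/62 ≈ 2.403 bits/symbol.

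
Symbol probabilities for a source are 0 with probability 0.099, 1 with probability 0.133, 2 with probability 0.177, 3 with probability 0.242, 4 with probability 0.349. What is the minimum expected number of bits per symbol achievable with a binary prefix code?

Repeatedly combine the two least-probable nodes; the expected code length is the sum of the merged weights.
merge 99/1000 + 133/1000 → 29/125
merge 177/1000 + 29/125 → 409/1000
merge 121/500 + 349/1000 → 591/1000
merge 409/1000 + 591/1000 → 1
L = 29/125 + 409/1000 + 591/1000 + 1 = 279/125 = 2.232 bits/symbol.

2.232 bits/symbol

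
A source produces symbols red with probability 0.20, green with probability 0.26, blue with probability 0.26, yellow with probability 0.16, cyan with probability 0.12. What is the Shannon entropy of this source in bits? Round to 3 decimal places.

2.265 bits

H = −Σ pᵢ log₂ pᵢ.
−0.20·log₂(0.20) = 0.4644
−0.26·log₂(0.26) = 0.5053
−0.26·log₂(0.26) = 0.5053
−0.16·log₂(0.16) = 0.4230
−0.12·log₂(0.12) = 0.3671
Sum ≈ 2.2650 → 2.265 bits.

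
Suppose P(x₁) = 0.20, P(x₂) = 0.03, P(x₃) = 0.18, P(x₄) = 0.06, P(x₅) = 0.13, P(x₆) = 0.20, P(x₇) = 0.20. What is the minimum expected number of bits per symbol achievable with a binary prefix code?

Repeatedly combine the two least-probable nodes; the expected code length is the sum of the merged weights.
merge 3/100 + 3/50 → 9/100
merge 9/100 + 13/100 → 11/50
merge 9/50 + 1/5 → 19/50
merge 1/5 + 1/5 → 2/5
merge 11/50 + 19/50 → 3/5
merge 2/5 + 3/5 → 1
L = 9/100 + 11/50 + 19/50 + 2/5 + 3/5 + 1 = 269/100 = 2.69 bits/symbol.

2.69 bits/symbol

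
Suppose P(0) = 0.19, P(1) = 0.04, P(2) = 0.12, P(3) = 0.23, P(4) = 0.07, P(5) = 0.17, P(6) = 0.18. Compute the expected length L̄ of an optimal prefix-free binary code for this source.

Repeatedly combine the two least-probable nodes; the expected code length is the sum of the merged weights.
merge 1/25 + 7/100 → 11/100
merge 11/100 + 3/25 → 23/100
merge 17/100 + 9/50 → 7/20
merge 19/100 + 23/100 → 21/50
merge 23/100 + 7/20 → 29/50
merge 21/50 + 29/50 → 1
L = 11/100 + 23/100 + 7/20 + 21/50 + 29/50 + 1 = 269/100 = 2.69 bits/symbol.

2.69 bits/symbol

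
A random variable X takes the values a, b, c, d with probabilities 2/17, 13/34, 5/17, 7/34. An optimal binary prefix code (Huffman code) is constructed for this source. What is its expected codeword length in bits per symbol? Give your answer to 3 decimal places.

1.941 bits/symbol

Repeatedly combine the two least-probable nodes; the expected code length is the sum of the merged weights.
merge 2/17 + 7/34 → 11/34
merge 5/17 + 11/34 → 21/34
merge 13/34 + 21/34 → 1
L = 11/34 + 21/34 + 1 = 33/17 ≈ 1.941 bits/symbol.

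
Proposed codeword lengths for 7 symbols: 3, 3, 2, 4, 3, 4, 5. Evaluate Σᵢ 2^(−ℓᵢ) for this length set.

0.78125

With common denominator 2^5 = 32: Σ 2^(−ℓᵢ) = 4/32 + 4/32 + 8/32 + 2/32 + 4/32 + 2/32 + 1/32 = 25/32 = 0.78125.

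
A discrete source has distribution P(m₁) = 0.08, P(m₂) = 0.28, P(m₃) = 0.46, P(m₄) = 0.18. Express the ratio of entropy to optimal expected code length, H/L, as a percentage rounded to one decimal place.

Entropy H = −Σ p log₂ p ≈ 1.7664 bits.
Huffman merges: 2/25+9/50→13/50; 13/50+7/25→27/50; 23/50+27/50→1. L = 9/5 ≈ 1.8000.
Efficiency = H/L = 1.7664/1.8000 = 98.1%.

98.1%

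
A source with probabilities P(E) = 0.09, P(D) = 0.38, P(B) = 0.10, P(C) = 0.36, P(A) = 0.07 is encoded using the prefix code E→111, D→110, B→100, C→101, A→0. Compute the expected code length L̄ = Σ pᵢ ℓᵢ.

2.86 bits/symbol

L̄ = Σ pᵢ·ℓᵢ = 0.09·3 + 0.38·3 + 0.10·3 + 0.36·3 + 0.07·1 = 2.86 bits/symbol.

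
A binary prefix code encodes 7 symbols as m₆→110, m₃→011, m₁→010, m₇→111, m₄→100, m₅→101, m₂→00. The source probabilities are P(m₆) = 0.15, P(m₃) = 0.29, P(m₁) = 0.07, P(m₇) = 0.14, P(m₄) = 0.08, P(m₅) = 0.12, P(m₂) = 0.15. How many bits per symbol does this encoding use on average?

2.85 bits/symbol

L̄ = Σ pᵢ·ℓᵢ = 0.15·3 + 0.29·3 + 0.07·3 + 0.14·3 + 0.08·3 + 0.12·3 + 0.15·2 = 2.85 bits/symbol.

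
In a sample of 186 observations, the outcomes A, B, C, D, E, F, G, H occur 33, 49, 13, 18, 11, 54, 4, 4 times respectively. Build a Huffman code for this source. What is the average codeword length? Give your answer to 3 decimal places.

2.581 bits/symbol

Probabilities are the counts divided by 186.
Repeatedly combine the two least-probable nodes; the expected code length is the sum of the merged weights.
merge 2/93 + 2/93 → 4/93
merge 4/93 + 11/186 → 19/186
merge 13/186 + 3/31 → 1/6
merge 19/186 + 1/6 → 25/93
merge 11/62 + 49/186 → 41/93
merge 25/93 + 9/31 → 52/93
merge 41/93 + 52/93 → 1
L = 4/93 + 19/186 + 1/6 + 25/93 + 41/93 + 52/93 + 1 = 80/31 ≈ 2.581 bits/symbol.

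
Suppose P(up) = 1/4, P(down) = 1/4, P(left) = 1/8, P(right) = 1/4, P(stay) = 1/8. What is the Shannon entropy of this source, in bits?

Each probability is a power of 1/2, so log₂(1/p) is an integer.
H = Σ p·log₂(1/p) = 1/4·2 + 1/4·2 + 1/8·3 + 1/4·2 + 1/8·3 = 2.25 bits.

2.25 bits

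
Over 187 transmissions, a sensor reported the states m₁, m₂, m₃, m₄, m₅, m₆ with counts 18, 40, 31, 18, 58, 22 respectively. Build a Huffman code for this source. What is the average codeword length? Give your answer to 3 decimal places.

2.476 bits/symbol

Probabilities are the counts divided by 187.
Repeatedly combine the two least-probable nodes; the expected code length is the sum of the merged weights.
merge 18/187 + 18/187 → 36/187
merge 2/17 + 31/187 → 53/187
merge 36/187 + 40/187 → 76/187
merge 53/187 + 58/187 → 111/187
merge 76/187 + 111/187 → 1
L = 36/187 + 53/187 + 76/187 + 111/187 + 1 = 463/187 ≈ 2.476 bits/symbol.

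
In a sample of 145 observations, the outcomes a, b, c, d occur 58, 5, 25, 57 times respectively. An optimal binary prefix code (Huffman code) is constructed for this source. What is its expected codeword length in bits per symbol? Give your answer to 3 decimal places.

1.807 bits/symbol

Probabilities are the counts divided by 145.
Repeatedly combine the two least-probable nodes; the expected code length is the sum of the merged weights.
merge 1/29 + 5/29 → 6/29
merge 6/29 + 57/145 → 3/5
merge 2/5 + 3/5 → 1
L = 6/29 + 3/5 + 1 = 262/145 ≈ 1.807 bits/symbol.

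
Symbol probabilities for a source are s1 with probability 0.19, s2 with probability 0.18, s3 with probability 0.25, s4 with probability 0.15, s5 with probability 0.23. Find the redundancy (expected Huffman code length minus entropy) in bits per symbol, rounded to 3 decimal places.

Entropy H = −Σ p log₂ p ≈ 2.2987 bits.
Huffman merges: 3/20+9/50→33/100; 19/100+23/100→21/50; 1/4+33/100→29/50; 21/50+29/50→1. L = 233/100 ≈ 2.3300.
L − H = 2.3300 − 2.2987 = 0.031 bits.

0.031 bits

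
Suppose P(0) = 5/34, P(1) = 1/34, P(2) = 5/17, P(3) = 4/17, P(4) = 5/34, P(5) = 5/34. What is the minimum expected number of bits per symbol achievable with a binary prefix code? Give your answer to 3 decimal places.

2.471 bits/symbol

Repeatedly combine the two least-probable nodes; the expected code length is the sum of the merged weights.
merge 1/34 + 5/34 → 3/17
merge 5/34 + 5/34 → 5/17
merge 3/17 + 4/17 → 7/17
merge 5/17 + 5/17 → 10/17
merge 7/17 + 10/17 → 1
L = 3/17 + 5/17 + 7/17 + 10/17 + 1 = 42/17 ≈ 2.471 bits/symbol.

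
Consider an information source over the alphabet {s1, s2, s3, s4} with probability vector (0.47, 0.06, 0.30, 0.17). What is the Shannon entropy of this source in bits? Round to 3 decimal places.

1.711 bits

H = −Σ pᵢ log₂ pᵢ.
−0.47·log₂(0.47) = 0.5120
−0.06·log₂(0.06) = 0.2435
−0.30·log₂(0.30) = 0.5211
−0.17·log₂(0.17) = 0.4346
Sum ≈ 1.7112 → 1.711 bits.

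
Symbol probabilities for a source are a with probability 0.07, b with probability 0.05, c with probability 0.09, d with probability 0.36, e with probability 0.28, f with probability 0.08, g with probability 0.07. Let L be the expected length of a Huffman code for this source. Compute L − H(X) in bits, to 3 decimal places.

Entropy H = −Σ p log₂ p ≈ 2.4022 bits.
Huffman merges: 1/20+7/100→3/25; 7/100+2/25→3/20; 9/100+3/25→21/100; 3/20+21/100→9/25; 7/25+9/25→16/25; 9/25+16/25→1. L = 62/25 ≈ 2.4800.
L − H = 2.4800 − 2.4022 = 0.078 bits.

0.078 bits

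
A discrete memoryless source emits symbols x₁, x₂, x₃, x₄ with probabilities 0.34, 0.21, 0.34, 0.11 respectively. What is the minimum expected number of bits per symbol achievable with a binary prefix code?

1.98 bits/symbol

Repeatedly combine the two least-probable nodes; the expected code length is the sum of the merged weights.
merge 11/100 + 21/100 → 8/25
merge 8/25 + 17/50 → 33/50
merge 17/50 + 33/50 → 1
L = 8/25 + 33/50 + 1 = 99/50 = 1.98 bits/symbol.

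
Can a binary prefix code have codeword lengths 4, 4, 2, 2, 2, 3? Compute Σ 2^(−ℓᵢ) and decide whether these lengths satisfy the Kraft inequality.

With common denominator 2^4 = 16: Σ 2^(−ℓᵢ) = 1/16 + 1/16 + 4/16 + 4/16 + 4/16 + 2/16 = 16/16 = 1.
Kraft's inequality requires Σ ≤ 1; here Σ = 1 ≤ 1, so such a prefix code exists.

1; yes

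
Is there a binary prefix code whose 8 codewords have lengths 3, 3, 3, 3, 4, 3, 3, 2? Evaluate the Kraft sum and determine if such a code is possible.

With common denominator 2^4 = 16: Σ 2^(−ℓᵢ) = 2/16 + 2/16 + 2/16 + 2/16 + 1/16 + 2/16 + 2/16 + 4/16 = 17/16 = 1.0625.
Kraft's inequality requires Σ ≤ 1; here Σ = 1.0625 > 1, so no such prefix code exists.

1.0625; no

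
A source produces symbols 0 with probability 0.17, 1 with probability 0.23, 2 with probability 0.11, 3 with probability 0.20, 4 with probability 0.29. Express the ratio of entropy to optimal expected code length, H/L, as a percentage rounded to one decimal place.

98.9%

Entropy H = −Σ p log₂ p ≈ 2.2548 bits.
Huffman merges: 11/100+17/100→7/25; 1/5+23/100→43/100; 7/25+29/100→57/100; 43/100+57/100→1. L = 57/25 ≈ 2.2800.
Efficiency = H/L = 2.2548/2.2800 = 98.9%.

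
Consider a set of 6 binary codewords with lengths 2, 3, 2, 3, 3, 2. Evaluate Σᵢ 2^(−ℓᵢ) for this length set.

1.125

With common denominator 2^3 = 8: Σ 2^(−ℓᵢ) = 2/8 + 1/8 + 2/8 + 1/8 + 1/8 + 2/8 = 9/8 = 1.125.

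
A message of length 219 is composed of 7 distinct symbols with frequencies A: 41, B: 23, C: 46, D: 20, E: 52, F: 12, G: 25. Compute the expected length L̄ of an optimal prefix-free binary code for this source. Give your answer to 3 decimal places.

Probabilities are the counts divided by 219.
Repeatedly combine the two least-probable nodes; the expected code length is the sum of the merged weights.
merge 4/73 + 20/219 → 32/219
merge 23/219 + 25/219 → 16/73
merge 32/219 + 41/219 → 1/3
merge 46/219 + 16/73 → 94/219
merge 52/219 + 1/3 → 125/219
merge 94/219 + 125/219 → 1
L = 32/219 + 16/73 + 1/3 + 94/219 + 125/219 + 1 = 197/73 ≈ 2.699 bits/symbol.

2.699 bits/symbol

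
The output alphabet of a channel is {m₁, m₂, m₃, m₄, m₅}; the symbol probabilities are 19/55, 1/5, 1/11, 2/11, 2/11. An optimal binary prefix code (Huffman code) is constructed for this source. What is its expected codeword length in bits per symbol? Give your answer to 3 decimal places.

Repeatedly combine the two least-probable nodes; the expected code length is the sum of the merged weights.
merge 1/11 + 2/11 → 3/11
merge 2/11 + 1/5 → 21/55
merge 3/11 + 19/55 → 34/55
merge 21/55 + 34/55 → 1
L = 3/11 + 21/55 + 34/55 + 1 = 25/11 ≈ 2.273 bits/symbol.

2.273 bits/symbol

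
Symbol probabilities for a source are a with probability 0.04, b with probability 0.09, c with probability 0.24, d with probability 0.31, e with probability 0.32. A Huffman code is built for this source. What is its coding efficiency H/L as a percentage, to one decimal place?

95.9%

Entropy H = −Σ p log₂ p ≈ 2.0424 bits.
Huffman merges: 1/25+9/100→13/100; 13/100+6/25→37/100; 31/100+8/25→63/100; 37/100+63/100→1. L = 213/100 ≈ 2.1300.
Efficiency = H/L = 2.0424/2.1300 = 95.9%.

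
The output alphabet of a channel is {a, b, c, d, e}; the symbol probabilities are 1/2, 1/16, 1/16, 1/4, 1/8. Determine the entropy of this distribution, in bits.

1.875 bits

Each probability is a power of 1/2, so log₂(1/p) is an integer.
H = Σ p·log₂(1/p) = 1/2·1 + 1/16·4 + 1/16·4 + 1/4·2 + 1/8·3 = 1.875 bits.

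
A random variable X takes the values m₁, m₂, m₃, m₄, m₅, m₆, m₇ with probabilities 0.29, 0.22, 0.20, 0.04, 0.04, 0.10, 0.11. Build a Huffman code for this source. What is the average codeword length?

Repeatedly combine the two least-probable nodes; the expected code length is the sum of the merged weights.
merge 1/25 + 1/25 → 2/25
merge 2/25 + 1/10 → 9/50
merge 11/100 + 9/50 → 29/100
merge 1/5 + 11/50 → 21/50
merge 29/100 + 29/100 → 29/50
merge 21/50 + 29/50 → 1
L = 2/25 + 9/50 + 29/100 + 21/50 + 29/50 + 1 = 51/20 = 2.55 bits/symbol.

2.55 bits/symbol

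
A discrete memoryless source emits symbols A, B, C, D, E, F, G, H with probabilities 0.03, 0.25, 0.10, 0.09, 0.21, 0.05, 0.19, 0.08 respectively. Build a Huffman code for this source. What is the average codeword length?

Repeatedly combine the two least-probable nodes; the expected code length is the sum of the merged weights.
merge 3/100 + 1/20 → 2/25
merge 2/25 + 2/25 → 4/25
merge 9/100 + 1/10 → 19/100
merge 4/25 + 19/100 → 7/20
merge 19/100 + 21/100 → 2/5
merge 1/4 + 7/20 → 3/5
merge 2/5 + 3/5 → 1
L = 2/25 + 4/25 + 19/100 + 7/20 + 2/5 + 3/5 + 1 = 139/50 = 2.78 bits/symbol.

2.78 bits/symbol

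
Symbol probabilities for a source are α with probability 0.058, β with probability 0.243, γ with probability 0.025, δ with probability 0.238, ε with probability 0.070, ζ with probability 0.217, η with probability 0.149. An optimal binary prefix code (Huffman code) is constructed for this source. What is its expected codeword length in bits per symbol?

Repeatedly combine the two least-probable nodes; the expected code length is the sum of the merged weights.
merge 1/40 + 29/500 → 83/1000
merge 7/100 + 83/1000 → 153/1000
merge 149/1000 + 153/1000 → 151/500
merge 217/1000 + 119/500 → 91/200
merge 243/1000 + 151/500 → 109/200
merge 91/200 + 109/200 → 1
L = 83/1000 + 153/1000 + 151/500 + 91/200 + 109/200 + 1 = 1269/500 = 2.538 bits/symbol.

2.538 bits/symbol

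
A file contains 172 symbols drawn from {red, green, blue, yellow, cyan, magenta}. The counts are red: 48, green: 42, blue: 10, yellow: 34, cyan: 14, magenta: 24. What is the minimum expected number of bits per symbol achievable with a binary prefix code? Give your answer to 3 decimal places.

Probabilities are the counts divided by 172.
Repeatedly combine the two least-probable nodes; the expected code length is the sum of the merged weights.
merge 5/86 + 7/86 → 6/43
merge 6/43 + 6/43 → 12/43
merge 17/86 + 21/86 → 19/43
merge 12/43 + 12/43 → 24/43
merge 19/43 + 24/43 → 1
L = 6/43 + 12/43 + 19/43 + 24/43 + 1 = 104/43 ≈ 2.419 bits/symbol.

2.419 bits/symbol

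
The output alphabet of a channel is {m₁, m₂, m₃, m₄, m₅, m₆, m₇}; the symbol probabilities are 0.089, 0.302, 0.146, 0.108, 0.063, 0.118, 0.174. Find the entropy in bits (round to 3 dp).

2.638 bits

H = −Σ pᵢ log₂ pᵢ.
−0.089·log₂(0.089) = 0.3106
−0.302·log₂(0.302) = 0.5217
−0.146·log₂(0.146) = 0.4053
−0.108·log₂(0.108) = 0.3468
−0.063·log₂(0.063) = 0.2513
−0.118·log₂(0.118) = 0.3638
−0.174·log₂(0.174) = 0.4390
Sum ≈ 2.6384 → 2.638 bits.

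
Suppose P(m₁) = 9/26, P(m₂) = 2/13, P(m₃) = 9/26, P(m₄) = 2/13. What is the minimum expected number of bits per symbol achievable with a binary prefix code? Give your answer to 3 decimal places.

Repeatedly combine the two least-probable nodes; the expected code length is the sum of the merged weights.
merge 2/13 + 2/13 → 4/13
merge 4/13 + 9/26 → 17/26
merge 9/26 + 17/26 → 1
L = 4/13 + 17/26 + 1 = 51/26 ≈ 1.962 bits/symbol.

1.962 bits/symbol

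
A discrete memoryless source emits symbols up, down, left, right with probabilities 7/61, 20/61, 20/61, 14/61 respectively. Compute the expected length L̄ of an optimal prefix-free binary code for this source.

Repeatedly combine the two least-probable nodes; the expected code length is the sum of the merged weights.
merge 7/61 + 14/61 → 21/61
merge 20/61 + 20/61 → 40/61
merge 21/61 + 40/61 → 1
L = 21/61 + 40/61 + 1 = 2 bits/symbol.

2 bits/symbol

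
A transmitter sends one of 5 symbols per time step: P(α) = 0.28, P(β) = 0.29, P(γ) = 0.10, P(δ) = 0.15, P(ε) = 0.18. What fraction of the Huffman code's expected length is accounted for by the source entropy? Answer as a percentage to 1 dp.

98.7%

Entropy H = −Σ p log₂ p ≈ 2.2202 bits.
Huffman merges: 1/10+3/20→1/4; 9/50+1/4→43/100; 7/25+29/100→57/100; 43/100+57/100→1. L = 9/4 ≈ 2.2500.
Efficiency = H/L = 2.2202/2.2500 = 98.7%.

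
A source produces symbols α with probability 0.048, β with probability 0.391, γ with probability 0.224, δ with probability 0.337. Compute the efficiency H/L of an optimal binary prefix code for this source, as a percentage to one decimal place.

93.2%

Entropy H = −Σ p log₂ p ≈ 1.7523 bits.
Huffman merges: 6/125+28/125→34/125; 34/125+337/1000→609/1000; 391/1000+609/1000→1. L = 1881/1000 ≈ 1.8810.
Efficiency = H/L = 1.7523/1.8810 = 93.2%.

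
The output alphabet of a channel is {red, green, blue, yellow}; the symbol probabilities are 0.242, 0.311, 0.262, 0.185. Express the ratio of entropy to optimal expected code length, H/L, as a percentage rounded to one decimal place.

98.8%

Entropy H = −Σ p log₂ p ≈ 1.9760 bits.
Huffman merges: 37/200+121/500→427/1000; 131/500+311/1000→573/1000; 427/1000+573/1000→1. L = 2 ≈ 2.0000.
Efficiency = H/L = 1.9760/2.0000 = 98.8%.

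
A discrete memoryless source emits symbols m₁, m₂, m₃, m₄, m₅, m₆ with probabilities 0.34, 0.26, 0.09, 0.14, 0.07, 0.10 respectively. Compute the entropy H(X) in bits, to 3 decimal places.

H = −Σ pᵢ log₂ pᵢ.
−0.34·log₂(0.34) = 0.5292
−0.26·log₂(0.26) = 0.5053
−0.09·log₂(0.09) = 0.3127
−0.14·log₂(0.14) = 0.3971
−0.07·log₂(0.07) = 0.2686
−0.10·log₂(0.10) = 0.3322
Sum ≈ 2.3450 → 2.345 bits.

2.345 bits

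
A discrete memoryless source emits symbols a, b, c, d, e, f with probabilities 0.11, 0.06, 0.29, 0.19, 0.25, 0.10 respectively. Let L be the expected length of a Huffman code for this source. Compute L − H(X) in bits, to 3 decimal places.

0.031 bits

Entropy H = −Σ p log₂ p ≈ 2.3991 bits.
Huffman merges: 3/50+1/10→4/25; 11/100+4/25→27/100; 19/100+1/4→11/25; 27/100+29/100→14/25; 11/25+14/25→1. L = 243/100 ≈ 2.4300.
L − H = 2.4300 − 2.3991 = 0.031 bits.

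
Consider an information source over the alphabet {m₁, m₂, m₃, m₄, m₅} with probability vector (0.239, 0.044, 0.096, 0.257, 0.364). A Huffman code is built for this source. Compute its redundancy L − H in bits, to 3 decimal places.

Entropy H = −Σ p log₂ p ≈ 2.0508 bits.
Huffman merges: 11/250+12/125→7/50; 7/50+239/1000→379/1000; 257/1000+91/250→621/1000; 379/1000+621/1000→1. L = 107/50 ≈ 2.1400.
L − H = 2.1400 − 2.0508 = 0.089 bits.

0.089 bits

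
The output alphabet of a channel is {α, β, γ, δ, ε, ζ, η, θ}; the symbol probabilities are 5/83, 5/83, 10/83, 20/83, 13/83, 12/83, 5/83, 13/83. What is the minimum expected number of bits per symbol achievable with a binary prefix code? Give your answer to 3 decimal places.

2.880 bits/symbol

Repeatedly combine the two least-probable nodes; the expected code length is the sum of the merged weights.
merge 5/83 + 5/83 → 10/83
merge 5/83 + 10/83 → 15/83
merge 10/83 + 12/83 → 22/83
merge 13/83 + 13/83 → 26/83
merge 15/83 + 20/83 → 35/83
merge 22/83 + 26/83 → 48/83
merge 35/83 + 48/83 → 1
L = 10/83 + 15/83 + 22/83 + 26/83 + 35/83 + 48/83 + 1 = 239/83 ≈ 2.880 bits/symbol.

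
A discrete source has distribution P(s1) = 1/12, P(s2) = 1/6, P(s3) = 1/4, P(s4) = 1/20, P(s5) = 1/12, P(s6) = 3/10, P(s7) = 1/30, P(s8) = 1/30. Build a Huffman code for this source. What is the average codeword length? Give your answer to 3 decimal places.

2.633 bits/symbol

Repeatedly combine the two least-probable nodes; the expected code length is the sum of the merged weights.
merge 1/30 + 1/30 → 1/15
merge 1/20 + 1/15 → 7/60
merge 1/12 + 1/12 → 1/6
merge 7/60 + 1/6 → 17/60
merge 1/6 + 1/4 → 5/12
merge 17/60 + 3/10 → 7/12
merge 5/12 + 7/12 → 1
L = 1/15 + 7/60 + 1/6 + 17/60 + 5/12 + 7/12 + 1 = 79/30 ≈ 2.633 bits/symbol.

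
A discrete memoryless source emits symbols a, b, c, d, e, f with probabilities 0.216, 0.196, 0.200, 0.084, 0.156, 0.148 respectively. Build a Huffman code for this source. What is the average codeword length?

Repeatedly combine the two least-probable nodes; the expected code length is the sum of the merged weights.
merge 21/250 + 37/250 → 29/125
merge 39/250 + 49/250 → 44/125
merge 1/5 + 27/125 → 52/125
merge 29/125 + 44/125 → 73/125
merge 52/125 + 73/125 → 1
L = 29/125 + 44/125 + 52/125 + 73/125 + 1 = 323/125 = 2.584 bits/symbol.

2.584 bits/symbol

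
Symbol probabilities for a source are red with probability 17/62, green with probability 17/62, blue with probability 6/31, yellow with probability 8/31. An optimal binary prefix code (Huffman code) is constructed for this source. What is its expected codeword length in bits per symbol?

2 bits/symbol

Repeatedly combine the two least-probable nodes; the expected code length is the sum of the merged weights.
merge 6/31 + 8/31 → 14/31
merge 17/62 + 17/62 → 17/31
merge 14/31 + 17/31 → 1
L = 14/31 + 17/31 + 1 = 2 bits/symbol.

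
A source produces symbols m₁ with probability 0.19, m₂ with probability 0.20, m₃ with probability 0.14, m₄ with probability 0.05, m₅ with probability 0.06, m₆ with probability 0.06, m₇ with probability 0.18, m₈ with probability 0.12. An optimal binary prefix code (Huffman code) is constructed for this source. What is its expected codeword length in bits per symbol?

2.89 bits/symbol

Repeatedly combine the two least-probable nodes; the expected code length is the sum of the merged weights.
merge 1/20 + 3/50 → 11/100
merge 3/50 + 11/100 → 17/100
merge 3/25 + 7/50 → 13/50
merge 17/100 + 9/50 → 7/20
merge 19/100 + 1/5 → 39/100
merge 13/50 + 7/20 → 61/100
merge 39/100 + 61/100 → 1
L = 11/100 + 17/100 + 13/50 + 7/20 + 39/100 + 61/100 + 1 = 289/100 = 2.89 bits/symbol.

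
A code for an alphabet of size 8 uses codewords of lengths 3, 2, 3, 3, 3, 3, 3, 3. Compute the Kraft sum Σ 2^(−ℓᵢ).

With common denominator 2^3 = 8: Σ 2^(−ℓᵢ) = 1/8 + 2/8 + 1/8 + 1/8 + 1/8 + 1/8 + 1/8 + 1/8 = 9/8 = 1.125.

1.125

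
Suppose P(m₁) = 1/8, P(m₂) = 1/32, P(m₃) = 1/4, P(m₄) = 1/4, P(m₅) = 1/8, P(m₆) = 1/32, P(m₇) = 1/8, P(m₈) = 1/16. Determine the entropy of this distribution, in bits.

2.6875 bits

Each probability is a power of 1/2, so log₂(1/p) is an integer.
H = Σ p·log₂(1/p) = 1/8·3 + 1/32·5 + 1/4·2 + 1/4·2 + 1/8·3 + 1/32·5 + 1/8·3 + 1/16·4 = 2.6875 bits.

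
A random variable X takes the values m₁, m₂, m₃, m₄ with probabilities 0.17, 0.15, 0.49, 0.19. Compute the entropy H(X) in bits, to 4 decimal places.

1.8046 bits

H = −Σ pᵢ log₂ pᵢ.
−0.17·log₂(0.17) = 0.4346
−0.15·log₂(0.15) = 0.4105
−0.49·log₂(0.49) = 0.5043
−0.19·log₂(0.19) = 0.4552
Sum ≈ 1.8046 → 1.8046 bits.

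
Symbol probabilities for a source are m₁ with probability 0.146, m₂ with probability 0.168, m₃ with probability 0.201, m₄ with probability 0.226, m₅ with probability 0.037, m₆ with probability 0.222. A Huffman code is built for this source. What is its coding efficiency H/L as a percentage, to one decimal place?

96.5%

Entropy H = −Σ p log₂ p ≈ 2.4458 bits.
Huffman merges: 37/1000+73/500→183/1000; 21/125+183/1000→351/1000; 201/1000+111/500→423/1000; 113/500+351/1000→577/1000; 423/1000+577/1000→1. L = 1267/500 ≈ 2.5340.
Efficiency = H/L = 2.4458/2.5340 = 96.5%.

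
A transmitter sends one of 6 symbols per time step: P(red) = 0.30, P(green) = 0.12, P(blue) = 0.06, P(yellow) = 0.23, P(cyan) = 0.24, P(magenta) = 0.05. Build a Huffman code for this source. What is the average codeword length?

2.34 bits/symbol

Repeatedly combine the two least-probable nodes; the expected code length is the sum of the merged weights.
merge 1/20 + 3/50 → 11/100
merge 11/100 + 3/25 → 23/100
merge 23/100 + 23/100 → 23/50
merge 6/25 + 3/10 → 27/50
merge 23/50 + 27/50 → 1
L = 11/100 + 23/100 + 23/50 + 27/50 + 1 = 117/50 = 2.34 bits/symbol.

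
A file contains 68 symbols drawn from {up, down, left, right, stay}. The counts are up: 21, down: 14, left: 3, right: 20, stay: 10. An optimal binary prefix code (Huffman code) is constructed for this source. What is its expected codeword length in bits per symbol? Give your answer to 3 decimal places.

Probabilities are the counts divided by 68.
Repeatedly combine the two least-probable nodes; the expected code length is the sum of the merged weights.
merge 3/68 + 5/34 → 13/68
merge 13/68 + 7/34 → 27/68
merge 5/17 + 21/68 → 41/68
merge 27/68 + 41/68 → 1
L = 13/68 + 27/68 + 41/68 + 1 = 149/68 ≈ 2.191 bits/symbol.

2.191 bits/symbol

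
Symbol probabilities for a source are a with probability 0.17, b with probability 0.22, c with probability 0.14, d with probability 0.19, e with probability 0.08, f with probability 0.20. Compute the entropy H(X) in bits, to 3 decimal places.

2.523 bits

H = −Σ pᵢ log₂ pᵢ.
−0.17·log₂(0.17) = 0.4346
−0.22·log₂(0.22) = 0.4806
−0.14·log₂(0.14) = 0.3971
−0.19·log₂(0.19) = 0.4552
−0.08·log₂(0.08) = 0.2915
−0.20·log₂(0.20) = 0.4644
Sum ≈ 2.5234 → 2.523 bits.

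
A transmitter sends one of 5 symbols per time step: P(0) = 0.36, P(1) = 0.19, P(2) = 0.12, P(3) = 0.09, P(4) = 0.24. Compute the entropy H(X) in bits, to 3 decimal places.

H = −Σ pᵢ log₂ pᵢ.
−0.36·log₂(0.36) = 0.5306
−0.19·log₂(0.19) = 0.4552
−0.12·log₂(0.12) = 0.3671
−0.09·log₂(0.09) = 0.3127
−0.24·log₂(0.24) = 0.4941
Sum ≈ 2.1597 → 2.160 bits.

2.160 bits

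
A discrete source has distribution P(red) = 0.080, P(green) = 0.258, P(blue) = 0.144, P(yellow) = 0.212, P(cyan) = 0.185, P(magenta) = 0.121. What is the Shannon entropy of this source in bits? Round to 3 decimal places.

H = −Σ pᵢ log₂ pᵢ.
−0.080·log₂(0.080) = 0.2915
−0.258·log₂(0.258) = 0.5043
−0.144·log₂(0.144) = 0.4026
−0.212·log₂(0.212) = 0.4744
−0.185·log₂(0.185) = 0.4504
−0.121·log₂(0.121) = 0.3687
Sum ≈ 2.4919 → 2.492 bits.

2.492 bits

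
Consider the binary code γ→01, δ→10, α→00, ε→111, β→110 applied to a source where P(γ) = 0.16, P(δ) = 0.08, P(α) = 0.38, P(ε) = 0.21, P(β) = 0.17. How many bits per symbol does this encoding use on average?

L̄ = Σ pᵢ·ℓᵢ = 0.16·2 + 0.08·2 + 0.38·2 + 0.21·3 + 0.17·3 = 2.38 bits/symbol.

2.38 bits/symbol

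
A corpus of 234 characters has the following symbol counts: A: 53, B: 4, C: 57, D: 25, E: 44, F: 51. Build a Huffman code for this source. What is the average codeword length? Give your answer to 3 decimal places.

2.436 bits/symbol

Probabilities are the counts divided by 234.
Repeatedly combine the two least-probable nodes; the expected code length is the sum of the merged weights.
merge 2/117 + 25/234 → 29/234
merge 29/234 + 22/117 → 73/234
merge 17/78 + 53/234 → 4/9
merge 19/78 + 73/234 → 5/9
merge 4/9 + 5/9 → 1
L = 29/234 + 73/234 + 4/9 + 5/9 + 1 = 95/39 ≈ 2.436 bits/symbol.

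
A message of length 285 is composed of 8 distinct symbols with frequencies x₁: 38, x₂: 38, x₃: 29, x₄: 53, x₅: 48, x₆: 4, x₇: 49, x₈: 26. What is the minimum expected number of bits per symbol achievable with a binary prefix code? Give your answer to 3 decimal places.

Probabilities are the counts divided by 285.
Repeatedly combine the two least-probable nodes; the expected code length is the sum of the merged weights.
merge 4/285 + 26/285 → 2/19
merge 29/285 + 2/19 → 59/285
merge 2/15 + 2/15 → 4/15
merge 16/95 + 49/285 → 97/285
merge 53/285 + 59/285 → 112/285
merge 4/15 + 97/285 → 173/285
merge 112/285 + 173/285 → 1
L = 2/19 + 59/285 + 4/15 + 97/285 + 112/285 + 173/285 + 1 = 832/285 ≈ 2.919 bits/symbol.

2.919 bits/symbol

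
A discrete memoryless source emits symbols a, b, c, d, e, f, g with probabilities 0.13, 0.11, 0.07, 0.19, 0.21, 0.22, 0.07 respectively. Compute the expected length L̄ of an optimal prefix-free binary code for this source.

Repeatedly combine the two least-probable nodes; the expected code length is the sum of the merged weights.
merge 7/100 + 7/100 → 7/50
merge 11/100 + 13/100 → 6/25
merge 7/50 + 19/100 → 33/100
merge 21/100 + 11/50 → 43/100
merge 6/25 + 33/100 → 57/100
merge 43/100 + 57/100 → 1
L = 7/50 + 6/25 + 33/100 + 43/100 + 57/100 + 1 = 271/100 = 2.71 bits/symbol.

2.71 bits/symbol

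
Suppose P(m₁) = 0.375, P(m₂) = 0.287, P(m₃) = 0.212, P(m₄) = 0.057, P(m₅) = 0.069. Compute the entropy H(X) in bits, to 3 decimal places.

2.024 bits

H = −Σ pᵢ log₂ pᵢ.
−0.375·log₂(0.375) = 0.5306
−0.287·log₂(0.287) = 0.5169
−0.212·log₂(0.212) = 0.4744
−0.057·log₂(0.057) = 0.2356
−0.069·log₂(0.069) = 0.2662
Sum ≈ 2.0236 → 2.024 bits.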